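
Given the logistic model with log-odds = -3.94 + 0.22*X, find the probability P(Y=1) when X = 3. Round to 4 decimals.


Linear predictor: z = -3.94 + 0.22 * 3 = -3.2800.
P = 1/(1 + exp(3.2800)) = 1/(1 + 26.5758) = 0.0363.

0.0363


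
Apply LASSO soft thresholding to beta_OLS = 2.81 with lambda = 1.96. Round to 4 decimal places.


Check: |2.81| = 2.81 vs lambda = 1.96.
Since |beta| > lambda, coefficient = sign(beta)*(|beta| - lambda) = 0.8500.
Soft-thresholded coefficient = 0.8500.

0.8500


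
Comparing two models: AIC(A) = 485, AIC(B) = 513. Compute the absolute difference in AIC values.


Absolute difference = |485 - 513| = 28.
The model with lower AIC (A) is preferred.

28


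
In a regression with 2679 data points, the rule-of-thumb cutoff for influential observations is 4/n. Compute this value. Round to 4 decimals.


Cook's distance cutoff = 4/n = 4/2679.
= 0.0015.

0.0015


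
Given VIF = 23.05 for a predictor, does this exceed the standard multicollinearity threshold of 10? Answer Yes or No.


The threshold is 10.
VIF = 23.05 is >= 10.
Multicollinearity indication: Yes.

Yes


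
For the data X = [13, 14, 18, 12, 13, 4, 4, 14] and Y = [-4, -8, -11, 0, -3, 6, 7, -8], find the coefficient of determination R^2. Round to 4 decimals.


The fitted line is Y = 12.0509 + -1.2762*X.
SSres = 23.7573, SStot = 303.8750.
R^2 = 1 - SSres/SStot = 0.9218.

0.9218


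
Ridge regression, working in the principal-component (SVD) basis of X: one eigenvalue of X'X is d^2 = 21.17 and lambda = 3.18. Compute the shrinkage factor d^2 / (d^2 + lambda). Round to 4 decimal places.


Denominator = d^2 + lambda = 21.17 + 3.18 = 24.3500.
Shrinkage = 21.17 / 24.3500 = 0.8694.

0.8694


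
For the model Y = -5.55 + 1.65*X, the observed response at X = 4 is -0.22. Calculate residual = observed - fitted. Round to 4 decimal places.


Fitted value at X = 4 is yhat = -5.55 + 1.65*4 = 1.0500.
Residual = -0.22 - 1.0500 = -1.2700.

-1.2700


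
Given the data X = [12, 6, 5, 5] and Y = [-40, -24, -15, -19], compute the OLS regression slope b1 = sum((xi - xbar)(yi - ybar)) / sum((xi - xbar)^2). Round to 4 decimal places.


First compute the means: xbar = 7.0000, ybar = -24.5000.
Then S_xx = sum((xi - xbar)^2) = 34.0000.
S_xy = sum((xi - xbar)(yi - ybar)) = -108.0000.
b1 = S_xy / S_xx = -108.0000 / 34.0000 = -3.1765.

-3.1765


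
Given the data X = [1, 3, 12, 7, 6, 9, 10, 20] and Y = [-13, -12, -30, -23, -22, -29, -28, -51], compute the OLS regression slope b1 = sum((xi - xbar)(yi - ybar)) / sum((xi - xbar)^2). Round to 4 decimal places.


The sample means are xbar = 8.5000 and ybar = -26.0000.
Compute S_xx = 242.0000 and S_xy = -495.0000.
Slope b1 = S_xy / S_xx = -495.0000 / 242.0000 = -2.0455.

-2.0455


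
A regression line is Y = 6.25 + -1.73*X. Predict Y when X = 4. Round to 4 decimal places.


Predicted value:
Y = 6.25 + (-1.73)(4) = 6.25 + -6.9200 = -0.6700.

-0.6700


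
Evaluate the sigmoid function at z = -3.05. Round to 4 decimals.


exp(3.0500) = 21.1153.
1 + exp(-z) = 22.1153.
sigmoid = 1/22.1153 = 0.0452.

0.0452


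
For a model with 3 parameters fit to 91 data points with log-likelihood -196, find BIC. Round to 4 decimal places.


k * ln(n) = 3 * ln(91) = 3 * 4.510860 = 13.532580.
-2 * loglik = -2 * (-196) = 392.
BIC = 13.532580 + 392 = 405.532580, which rounds to 405.5326.

405.5326


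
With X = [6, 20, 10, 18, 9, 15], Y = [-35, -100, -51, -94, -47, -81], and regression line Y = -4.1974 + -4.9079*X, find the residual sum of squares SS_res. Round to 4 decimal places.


For each point, residual = actual - predicted.
Residuals: [-1.3552, 2.3554, 2.2764, -1.4604, 1.3685, -3.1841].
Sum of squared residuals = 26.7105.

26.7105


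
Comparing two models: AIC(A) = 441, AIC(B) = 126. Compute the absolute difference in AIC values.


Absolute difference = |441 - 126| = 315.
The model with lower AIC (B) is preferred.

315


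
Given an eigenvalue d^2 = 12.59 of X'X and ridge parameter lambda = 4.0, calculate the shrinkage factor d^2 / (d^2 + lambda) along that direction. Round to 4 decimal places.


d^2 + lambda = 12.59 + 4.0 = 16.5900.
Shrinkage factor = 12.59/16.5900 = 0.7589.

0.7589


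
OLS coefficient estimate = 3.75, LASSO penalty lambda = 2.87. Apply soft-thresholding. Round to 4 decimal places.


Check: |3.75| = 3.75 vs lambda = 2.87.
Since |beta| > lambda, coefficient = sign(beta)*(|beta| - lambda) = 0.8800.
Soft-thresholded coefficient = 0.8800.

0.8800


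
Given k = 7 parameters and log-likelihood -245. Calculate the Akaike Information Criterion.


AIC = 2k - 2*loglik = 2(7) - 2(-245).
= 14 + 490 = 504.

504


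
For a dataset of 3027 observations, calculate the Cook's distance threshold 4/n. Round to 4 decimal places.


The threshold is 4/n.
4/3027 = 0.0013.

0.0013


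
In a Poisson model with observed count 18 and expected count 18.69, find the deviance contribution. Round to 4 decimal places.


Compute y*ln(y/mu) = 18*ln(18/18.69) = 18*-0.037617 = -0.677106.
y - mu = -0.69.
D = 2*(-0.677106 - (-0.69)) = 0.025788, which rounds to 0.0258.

0.0258


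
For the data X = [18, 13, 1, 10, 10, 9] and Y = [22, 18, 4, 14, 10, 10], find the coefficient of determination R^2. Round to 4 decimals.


The fitted line is Y = 1.7718 + 1.1044*X.
SSres = 17.1453, SStot = 206.0000.
R^2 = 1 - SSres/SStot = 0.9168.

0.9168


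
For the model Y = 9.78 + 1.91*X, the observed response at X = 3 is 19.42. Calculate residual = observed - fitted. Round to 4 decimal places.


Compute yhat = 9.78 + (1.91)(3) = 15.5100.
Residual = actual - predicted = 19.42 - 15.5100 = 3.9100.

3.9100


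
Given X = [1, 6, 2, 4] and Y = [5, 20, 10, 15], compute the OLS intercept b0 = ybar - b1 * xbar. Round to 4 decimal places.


Compute b1 = 2.8814 from the OLS formula.
With xbar = 3.2500 and ybar = 12.5000, the intercept is:
b0 = 12.5000 - 2.8814 * 3.2500 = 3.1356.

3.1356


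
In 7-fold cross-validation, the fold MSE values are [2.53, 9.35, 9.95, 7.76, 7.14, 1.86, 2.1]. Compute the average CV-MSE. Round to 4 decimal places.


Sum of fold MSEs = 40.6900.
Average = 40.6900 / 7 = 5.8129.

5.8129


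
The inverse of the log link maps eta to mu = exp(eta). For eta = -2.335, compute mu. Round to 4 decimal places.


The inverse log link gives:
mu = exp(-2.335) = 0.0968.

0.0968


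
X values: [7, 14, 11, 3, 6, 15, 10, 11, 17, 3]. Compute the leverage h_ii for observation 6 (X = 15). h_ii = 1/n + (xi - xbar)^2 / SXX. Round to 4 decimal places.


Mean of X: xbar = 9.7000.
SXX = 214.1000.
For X = 15: h = 1/10 + (15 - 9.7000)^2/214.1000 = 0.2312.

0.2312


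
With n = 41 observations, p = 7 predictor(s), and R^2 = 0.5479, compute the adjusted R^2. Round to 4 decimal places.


Adjusted R^2 = 1 - (1 - R^2) * (n-1)/(n-p-1).
(1 - R^2) = 0.4521.
(n-1)/(n-p-1) = 40/33.
(1 - R^2) * (n-1) = 0.4521 * 40 = 18.0840.
Divide by (n-p-1): 18.0840 / 33 = 0.5480.
Adj R^2 = 1 - 0.5480 = 0.4520.

0.4520


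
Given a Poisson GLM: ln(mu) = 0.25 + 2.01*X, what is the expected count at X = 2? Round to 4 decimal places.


Linear predictor: eta = 0.25 + (2.01)(2) = 4.2700.
Expected count: mu = exp(4.2700) = 71.5216.

71.5216


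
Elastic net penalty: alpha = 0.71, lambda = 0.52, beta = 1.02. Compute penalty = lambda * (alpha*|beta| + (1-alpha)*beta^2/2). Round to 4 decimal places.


Compute:
L1 = 0.71 * 1.02 = 0.7242.
L2 = 0.29 * 1.02^2 / 2 = 0.1509.
Penalty = 0.52 * (0.7242 + 0.1509) = 0.4550.

0.4550


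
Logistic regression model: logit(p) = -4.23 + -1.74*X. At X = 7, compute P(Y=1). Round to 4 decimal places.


Compute z = -4.23 + (-1.74)(7) = -16.4100.
exp(-z) = 13389749.3728.
P = 1/(1 + 13389749.3728) = 0.0000.

0.0000


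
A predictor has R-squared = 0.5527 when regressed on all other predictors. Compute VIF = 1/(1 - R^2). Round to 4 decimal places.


Using VIF = 1/(1 - R^2_j):
1 - 0.5527 = 0.4473.
VIF = 2.2356.

2.2356


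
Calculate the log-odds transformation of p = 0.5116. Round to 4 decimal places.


1 - p = 0.4884.
p/(1-p) = 1.0475.
logit = ln(1.0475) = 0.0464.

0.0464


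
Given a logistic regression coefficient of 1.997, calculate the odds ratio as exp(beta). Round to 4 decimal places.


Odds ratio = exp(beta) = exp(1.997).
= 7.3669.

7.3669


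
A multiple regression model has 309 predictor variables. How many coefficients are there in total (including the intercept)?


Including the intercept, the model has 309 predictor coefficients + 1 intercept.
Total = 310.

310


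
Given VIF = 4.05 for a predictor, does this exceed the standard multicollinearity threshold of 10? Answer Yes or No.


Compare VIF = 4.05 to the threshold of 10.
4.05 < 10, so the answer is No.

No


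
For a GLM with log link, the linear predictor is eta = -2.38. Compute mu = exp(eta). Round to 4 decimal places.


Apply the inverse link:
mu = e^-2.38 = 0.0926.

0.0926


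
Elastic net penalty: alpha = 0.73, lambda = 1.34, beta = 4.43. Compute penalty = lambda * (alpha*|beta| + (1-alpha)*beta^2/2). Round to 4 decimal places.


Compute:
L1 = 0.73 * 4.43 = 3.2339.
L2 = 0.27 * 4.43^2 / 2 = 2.6494.
Penalty = 1.34 * (3.2339 + 2.6494) = 7.8836.

7.8836


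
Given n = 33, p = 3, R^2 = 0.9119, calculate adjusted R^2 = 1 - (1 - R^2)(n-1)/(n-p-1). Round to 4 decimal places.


Using the formula:
(1 - 0.9119) = 0.0881.
Multiply by 32/29: 0.0881 * 32 = 2.8192, then 2.8192 / 29 = 0.0972.
Adj R^2 = 1 - 0.0972 = 0.9028.

0.9028


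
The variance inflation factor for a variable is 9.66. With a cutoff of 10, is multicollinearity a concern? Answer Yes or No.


Compare VIF = 9.66 to the threshold of 10.
9.66 < 10, so the answer is No.

No


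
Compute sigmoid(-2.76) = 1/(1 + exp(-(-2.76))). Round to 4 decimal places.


exp(2.7600) = 15.7998.
1 + exp(-z) = 16.7998.
sigmoid = 1/16.7998 = 0.0595.

0.0595


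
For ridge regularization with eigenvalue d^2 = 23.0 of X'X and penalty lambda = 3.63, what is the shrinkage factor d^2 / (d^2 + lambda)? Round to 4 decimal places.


d^2 + lambda = 23.0 + 3.63 = 26.6300.
Shrinkage factor = 23.0/26.6300 = 0.8637.

0.8637


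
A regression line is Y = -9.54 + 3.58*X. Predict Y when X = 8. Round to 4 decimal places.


Predicted value:
Y = -9.54 + (3.58)(8) = -9.54 + 28.6400 = 19.1000.

19.1000


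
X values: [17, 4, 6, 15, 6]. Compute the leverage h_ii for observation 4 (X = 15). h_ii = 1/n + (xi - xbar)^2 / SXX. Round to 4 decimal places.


Mean of X: xbar = 9.6000.
SXX = 141.2000.
For X = 15: h = 1/5 + (15 - 9.6000)^2/141.2000 = 0.4065.

0.4065


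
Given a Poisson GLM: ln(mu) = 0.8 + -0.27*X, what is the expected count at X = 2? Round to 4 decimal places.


Linear predictor: eta = 0.8 + (-0.27)(2) = 0.2600.
Expected count: mu = exp(0.2600) = 1.2969.

1.2969


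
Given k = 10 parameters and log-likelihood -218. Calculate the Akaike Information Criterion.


AIC = 2k - 2*loglik = 2(10) - 2(-218).
= 20 + 436 = 456.

456


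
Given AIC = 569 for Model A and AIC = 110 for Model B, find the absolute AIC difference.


Absolute difference = |569 - 110| = 459.
The model with lower AIC (B) is preferred.

459


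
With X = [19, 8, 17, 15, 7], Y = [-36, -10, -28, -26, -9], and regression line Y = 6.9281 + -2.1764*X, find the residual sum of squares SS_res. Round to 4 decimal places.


Compute predicted values, then residuals = yi - yhat_i.
Residuals: [-1.5765, 0.4831, 2.0707, -0.2821, -0.6933].
SSres = sum(residual^2) = 7.5668.

7.5668


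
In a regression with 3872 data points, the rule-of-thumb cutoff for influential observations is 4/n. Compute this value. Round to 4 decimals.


Using the rule of thumb:
Threshold = 4 / 3872 = 0.0010.

0.0010


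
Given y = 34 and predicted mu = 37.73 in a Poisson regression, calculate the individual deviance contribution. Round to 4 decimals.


Compute y*ln(y/mu) = 34*ln(34/37.73) = 34*-0.104095 = -3.539230.
y - mu = -3.73.
D = 2*(-3.539230 - (-3.73)) = 0.381540, which rounds to 0.3815.

0.3815


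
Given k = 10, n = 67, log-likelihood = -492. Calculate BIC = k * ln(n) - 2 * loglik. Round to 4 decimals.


k * ln(n) = 10 * ln(67) = 10 * 4.204693 = 42.046930.
-2 * loglik = -2 * (-492) = 984.
BIC = 42.046930 + 984 = 1026.046930, which rounds to 1026.0469.

1026.0469


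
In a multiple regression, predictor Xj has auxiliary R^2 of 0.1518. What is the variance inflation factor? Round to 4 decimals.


VIF = 1 / (1 - 0.1518).
= 1 / 0.8482 = 1.1790.

1.1790


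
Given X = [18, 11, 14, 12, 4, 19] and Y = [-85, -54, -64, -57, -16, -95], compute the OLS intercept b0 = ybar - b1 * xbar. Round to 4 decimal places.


First find the slope: b1 = -5.0676.
Means: xbar = 13.0000, ybar = -61.8333.
b0 = ybar - b1 * xbar = -61.8333 - -5.0676 * 13.0000 = 4.0450.

4.0450


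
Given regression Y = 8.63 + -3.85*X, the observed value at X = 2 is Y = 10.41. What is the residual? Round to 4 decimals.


Predicted = 8.63 + -3.85 * 2 = 0.9300.
Residual = 10.41 - 0.9300 = 9.4800.

9.4800


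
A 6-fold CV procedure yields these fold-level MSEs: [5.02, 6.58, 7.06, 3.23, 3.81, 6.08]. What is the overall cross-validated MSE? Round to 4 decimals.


Total MSE across folds = 31.7800.
CV-MSE = 31.7800/6 = 5.2967.

5.2967


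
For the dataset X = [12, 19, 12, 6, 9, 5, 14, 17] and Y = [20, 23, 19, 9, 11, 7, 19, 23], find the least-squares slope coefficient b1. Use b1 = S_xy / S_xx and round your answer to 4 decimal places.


The sample means are xbar = 11.7500 and ybar = 16.3750.
Compute S_xx = 171.5000 and S_xy = 210.7500.
Slope b1 = S_xy / S_xx = 210.7500 / 171.5000 = 1.2289.

1.2289


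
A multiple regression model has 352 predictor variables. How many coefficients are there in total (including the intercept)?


Including the intercept, the model has 352 predictor coefficients + 1 intercept.
Total = 353.

353


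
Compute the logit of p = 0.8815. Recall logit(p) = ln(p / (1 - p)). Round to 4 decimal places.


Compute the odds: 0.8815/0.1185 = 7.4388.
Take the natural log: ln(7.4388) = 2.0067.

2.0067


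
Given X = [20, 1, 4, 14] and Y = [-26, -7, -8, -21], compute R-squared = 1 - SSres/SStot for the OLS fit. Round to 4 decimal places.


After computing the OLS fit (b0=-5.0902, b1=-1.0677):
SSres = 3.6842, SStot = 269.0000.
R^2 = 1 - 3.6842/269.0000 = 0.9863.

0.9863


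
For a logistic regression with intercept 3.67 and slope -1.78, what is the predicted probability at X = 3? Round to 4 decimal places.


z = 3.67 + -1.78 * 3 = -1.6700.
Sigmoid: P = 1 / (1 + exp(1.6700)) = 0.1584.

0.1584


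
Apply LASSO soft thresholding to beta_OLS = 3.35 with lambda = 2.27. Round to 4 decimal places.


|beta_OLS| = 3.35.
lambda = 2.27.
Since |beta| > lambda, coefficient = sign(beta)*(|beta| - lambda) = 1.0800.
Result = 1.0800.

1.0800


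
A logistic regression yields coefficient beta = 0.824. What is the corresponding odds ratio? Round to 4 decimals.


exp(0.824) = 2.2796.
So the odds ratio is 2.2796.

2.2796


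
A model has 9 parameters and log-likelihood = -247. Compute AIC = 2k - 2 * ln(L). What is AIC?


Compute:
2k = 2*9 = 18.
-2*loglik = -2*(-247) = 494.
AIC = 18 + 494 = 512.

512


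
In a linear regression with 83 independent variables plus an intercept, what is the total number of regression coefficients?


Including the intercept, the model has 83 predictor coefficients + 1 intercept.
Total = 84.

84


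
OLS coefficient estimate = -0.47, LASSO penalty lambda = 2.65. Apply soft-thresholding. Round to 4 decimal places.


Absolute value: |-0.47| = 0.47.
Compare to lambda = 2.65.
Since |beta| <= lambda, the coefficient is set to 0.

0.0000


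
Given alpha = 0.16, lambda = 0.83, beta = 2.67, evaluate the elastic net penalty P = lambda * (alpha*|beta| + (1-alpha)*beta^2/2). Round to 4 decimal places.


alpha * |beta| = 0.16 * 2.67 = 0.4272.
(1-alpha) * beta^2/2 = 0.84 * 7.1289/2 = 2.9941.
Total = 0.83 * (0.4272 + 2.9941) = 2.8397.

2.8397


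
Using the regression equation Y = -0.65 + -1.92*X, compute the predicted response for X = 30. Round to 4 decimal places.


Predicted value:
Y = -0.65 + (-1.92)(30) = -0.65 + -57.6000 = -58.2500.

-58.2500


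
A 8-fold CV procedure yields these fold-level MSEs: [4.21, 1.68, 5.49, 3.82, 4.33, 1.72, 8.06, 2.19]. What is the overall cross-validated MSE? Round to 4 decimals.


Add all fold MSEs: 31.5000.
Divide by k = 8: 31.5000/8 = 3.9375.

3.9375


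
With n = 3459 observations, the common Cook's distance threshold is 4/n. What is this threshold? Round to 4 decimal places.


Using the rule of thumb:
Threshold = 4 / 3459 = 0.0012.

0.0012


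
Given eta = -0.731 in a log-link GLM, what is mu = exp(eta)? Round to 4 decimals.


mu = exp(eta) = exp(-0.731).
= 0.4814.

0.4814


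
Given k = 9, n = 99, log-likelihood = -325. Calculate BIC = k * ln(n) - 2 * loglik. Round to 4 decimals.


Compute k*ln(n) = 9*ln(99) = 9*4.595120 = 41.356080.
Then -2*loglik = 650.
BIC = 41.356080 + 650 = 691.356080, which rounds to 691.3561.

691.3561


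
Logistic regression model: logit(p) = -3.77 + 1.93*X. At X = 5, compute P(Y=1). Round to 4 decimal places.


Linear predictor: z = -3.77 + 1.93 * 5 = 5.8800.
P = 1/(1 + exp(-5.8800)) = 1/(1 + 0.0028) = 0.9972.

0.9972


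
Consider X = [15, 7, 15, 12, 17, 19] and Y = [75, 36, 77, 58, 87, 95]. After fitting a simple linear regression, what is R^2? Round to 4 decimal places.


After computing the OLS fit (b0=-0.2176, b1=5.0507):
SSres = 11.2720, SStot = 2277.3333.
R^2 = 1 - 11.2720/2277.3333 = 0.9951.

0.9951


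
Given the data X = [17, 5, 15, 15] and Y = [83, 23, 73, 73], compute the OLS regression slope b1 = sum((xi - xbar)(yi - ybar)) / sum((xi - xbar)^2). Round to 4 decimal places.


The sample means are xbar = 13.0000 and ybar = 63.0000.
Compute S_xx = 88.0000 and S_xy = 440.0000.
Slope b1 = S_xy / S_xx = 440.0000 / 88.0000 = 5.0000.

5.0000


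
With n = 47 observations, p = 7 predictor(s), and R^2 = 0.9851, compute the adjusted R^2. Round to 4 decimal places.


Using the formula:
(1 - 0.9851) = 0.0149.
Multiply by 46/39: 0.0149 * 46 = 0.6854, then 0.6854 / 39 = 0.0176.
Adj R^2 = 1 - 0.0176 = 0.9824.

0.9824


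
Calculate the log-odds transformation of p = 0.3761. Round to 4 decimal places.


Compute the odds: 0.3761/0.6239 = 0.6028.
Take the natural log: ln(0.6028) = -0.5061.

-0.5061


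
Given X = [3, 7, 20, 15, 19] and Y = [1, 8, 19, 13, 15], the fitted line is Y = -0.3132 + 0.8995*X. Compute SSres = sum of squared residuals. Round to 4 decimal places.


Compute predicted values, then residuals = yi - yhat_i.
Residuals: [-1.3853, 2.0167, 1.3232, -0.1793, -1.7773].
SSres = sum(residual^2) = 10.9279.

10.9279


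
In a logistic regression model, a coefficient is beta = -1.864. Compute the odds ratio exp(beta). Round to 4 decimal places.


Odds ratio = exp(beta) = exp(-1.864).
= 0.1551.

0.1551


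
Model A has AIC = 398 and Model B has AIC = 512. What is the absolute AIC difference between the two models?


|AIC_A - AIC_B| = |398 - 512| = 114.
Model A is preferred (lower AIC).

114


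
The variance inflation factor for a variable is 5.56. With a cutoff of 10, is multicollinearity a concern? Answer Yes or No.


The threshold is 10.
VIF = 5.56 is < 10.
Multicollinearity indication: No.

No


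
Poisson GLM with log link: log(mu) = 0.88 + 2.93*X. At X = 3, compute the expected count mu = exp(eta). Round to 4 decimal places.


Linear predictor: eta = 0.88 + (2.93)(3) = 9.6700.
Expected count: mu = exp(9.6700) = 15835.3490.

15835.3490


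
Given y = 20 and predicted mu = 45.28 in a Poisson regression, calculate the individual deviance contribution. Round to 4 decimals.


First: ln(20/45.28) = -0.817133.
Then: 20 * -0.817133 = -16.342660.
y - mu = 20 - 45.28 = -25.28.
D = 2(-16.342660 - -25.28) = 17.874680, which rounds to 17.8747.

17.8747


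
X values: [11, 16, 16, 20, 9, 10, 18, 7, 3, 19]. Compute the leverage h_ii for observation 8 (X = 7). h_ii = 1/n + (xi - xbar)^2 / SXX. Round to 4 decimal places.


Compute xbar = 12.9000 with n = 10 observations.
SXX = 292.9000.
Leverage = 1/10 + (7 - 12.9000)^2/292.9000 = 0.2188.

0.2188


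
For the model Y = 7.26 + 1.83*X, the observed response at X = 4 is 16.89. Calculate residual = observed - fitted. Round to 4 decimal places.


Fitted value at X = 4 is yhat = 7.26 + 1.83*4 = 14.5800.
Residual = 16.89 - 14.5800 = 2.3100.

2.3100


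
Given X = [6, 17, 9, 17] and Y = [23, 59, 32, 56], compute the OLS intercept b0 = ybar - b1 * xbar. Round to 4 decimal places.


First find the slope: b1 = 3.1504.
Means: xbar = 12.2500, ybar = 42.5000.
b0 = ybar - b1 * xbar = 42.5000 - 3.1504 * 12.2500 = 3.9077.

3.9077


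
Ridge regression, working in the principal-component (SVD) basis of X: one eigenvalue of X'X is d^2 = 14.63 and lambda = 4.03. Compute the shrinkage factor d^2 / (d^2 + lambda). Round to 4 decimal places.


d^2 + lambda = 14.63 + 4.03 = 18.6600.
Shrinkage factor = 14.63/18.6600 = 0.7840.

0.7840


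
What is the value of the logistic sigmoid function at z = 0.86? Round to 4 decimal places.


Compute exp(-0.8600) = 0.4232.
Sigmoid = 1 / (1 + 0.4232) = 1 / 1.4232 = 0.7027.

0.7027


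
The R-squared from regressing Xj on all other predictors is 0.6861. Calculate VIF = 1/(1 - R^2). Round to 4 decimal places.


Using VIF = 1/(1 - R^2_j):
1 - 0.6861 = 0.3139.
VIF = 3.1857.

3.1857


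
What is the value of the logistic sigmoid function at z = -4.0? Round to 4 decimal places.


exp(4.0000) = 54.5982.
1 + exp(-z) = 55.5982.
sigmoid = 1/55.5982 = 0.0180.

0.0180


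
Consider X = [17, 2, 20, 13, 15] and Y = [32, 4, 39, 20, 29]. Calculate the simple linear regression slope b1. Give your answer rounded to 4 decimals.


The sample means are xbar = 13.4000 and ybar = 24.8000.
Compute S_xx = 189.2000 and S_xy = 365.4000.
Slope b1 = S_xy / S_xx = 365.4000 / 189.2000 = 1.9313.

1.9313


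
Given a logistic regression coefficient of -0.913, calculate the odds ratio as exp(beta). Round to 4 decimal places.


The odds ratio is computed as:
OR = e^(-0.913) = 0.4013.

0.4013


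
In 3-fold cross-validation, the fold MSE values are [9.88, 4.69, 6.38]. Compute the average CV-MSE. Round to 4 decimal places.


Sum of fold MSEs = 20.9500.
Average = 20.9500 / 3 = 6.9833.

6.9833


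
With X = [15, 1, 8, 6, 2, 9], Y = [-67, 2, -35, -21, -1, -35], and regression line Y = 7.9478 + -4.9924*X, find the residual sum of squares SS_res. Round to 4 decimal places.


Predicted values from Y = 7.9478 + -4.9924*X.
Residuals: [-0.0618, -0.9554, -3.0086, 1.0066, 1.0370, 1.9838].
SSres = 15.9924.

15.9924


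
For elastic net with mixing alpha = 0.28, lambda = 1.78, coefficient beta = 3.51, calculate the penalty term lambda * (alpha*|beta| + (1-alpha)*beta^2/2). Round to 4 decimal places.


Compute:
L1 = 0.28 * 3.51 = 0.9828.
L2 = 0.72 * 3.51^2 / 2 = 4.4352.
Penalty = 1.78 * (0.9828 + 4.4352) = 9.6441.

9.6441


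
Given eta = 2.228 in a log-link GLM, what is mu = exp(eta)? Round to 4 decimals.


Apply the inverse link:
mu = e^2.228 = 9.2813.

9.2813


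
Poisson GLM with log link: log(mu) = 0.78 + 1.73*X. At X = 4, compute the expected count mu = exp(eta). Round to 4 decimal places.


Compute eta = 0.78 + 1.73 * 4 = 7.7000.
Apply inverse link: mu = e^7.7000 = 2208.3480.

2208.3480


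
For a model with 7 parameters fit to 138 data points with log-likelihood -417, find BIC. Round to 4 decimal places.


ln(138) = 4.927254.
k * ln(n) = 7 * 4.927254 = 34.490778.
-2L = 834.
BIC = 34.490778 + 834 = 868.490778, which rounds to 868.4908.

868.4908


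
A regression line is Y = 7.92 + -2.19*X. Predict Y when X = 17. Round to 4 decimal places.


Substitute X = 17 into the equation:
Y = 7.92 + -2.19 * 17 = 7.92 + -37.2300 = -29.3100.

-29.3100


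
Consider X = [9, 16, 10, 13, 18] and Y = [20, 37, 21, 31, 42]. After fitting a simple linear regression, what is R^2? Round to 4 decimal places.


After computing the OLS fit (b0=-2.9796, b1=2.5136):
SSres = 3.2891, SStot = 374.8000.
R^2 = 1 - 3.2891/374.8000 = 0.9912.

0.9912


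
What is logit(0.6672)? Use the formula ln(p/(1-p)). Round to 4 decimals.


1 - p = 0.3328.
p/(1-p) = 2.0048.
logit = ln(2.0048) = 0.6955.

0.6955


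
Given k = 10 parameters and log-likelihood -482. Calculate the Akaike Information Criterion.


AIC = 2*10 - 2*(-482).
= 20 + 964 = 984.

984


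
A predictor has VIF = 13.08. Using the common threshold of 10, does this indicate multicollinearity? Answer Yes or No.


Compare VIF = 13.08 to the threshold of 10.
13.08 >= 10, so the answer is Yes.

Yes


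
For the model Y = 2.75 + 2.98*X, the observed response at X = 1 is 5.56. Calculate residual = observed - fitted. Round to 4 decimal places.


Fitted value at X = 1 is yhat = 2.75 + 2.98*1 = 5.7300.
Residual = 5.56 - 5.7300 = -0.1700.

-0.1700


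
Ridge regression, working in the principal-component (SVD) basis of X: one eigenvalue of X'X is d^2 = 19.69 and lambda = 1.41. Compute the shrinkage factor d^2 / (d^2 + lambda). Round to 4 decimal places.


Compute the denominator: 19.69 + 1.41 = 21.1000.
Shrinkage factor = 19.69 / 21.1000 = 0.9332.

0.9332


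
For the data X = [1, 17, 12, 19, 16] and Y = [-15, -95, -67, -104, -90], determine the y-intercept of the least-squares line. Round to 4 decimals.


First find the slope: b1 = -4.9854.
Means: xbar = 13.0000, ybar = -74.2000.
b0 = ybar - b1 * xbar = -74.2000 - -4.9854 * 13.0000 = -9.3893.

-9.3893


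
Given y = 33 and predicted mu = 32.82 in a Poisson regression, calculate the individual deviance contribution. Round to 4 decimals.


First: ln(33/32.82) = 0.005469.
Then: 33 * 0.005469 = 0.180477.
y - mu = 33 - 32.82 = 0.18.
D = 2(0.180477 - 0.18) = 0.000954, which rounds to 0.0010.

0.0010


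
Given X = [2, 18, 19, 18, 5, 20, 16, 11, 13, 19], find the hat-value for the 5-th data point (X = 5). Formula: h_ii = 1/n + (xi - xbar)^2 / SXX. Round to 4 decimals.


Compute xbar = 14.1000 with n = 10 observations.
SXX = 356.9000.
Leverage = 1/10 + (5 - 14.1000)^2/356.9000 = 0.3320.

0.3320


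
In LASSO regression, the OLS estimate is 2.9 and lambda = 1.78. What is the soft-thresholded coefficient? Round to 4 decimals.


Check: |2.9| = 2.9 vs lambda = 1.78.
Since |beta| > lambda, coefficient = sign(beta)*(|beta| - lambda) = 1.1200.
Soft-thresholded coefficient = 1.1200.

1.1200


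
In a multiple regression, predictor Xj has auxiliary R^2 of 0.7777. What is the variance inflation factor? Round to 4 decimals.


Using VIF = 1/(1 - R^2_j):
1 - 0.7777 = 0.2223.
VIF = 4.4984.

4.4984


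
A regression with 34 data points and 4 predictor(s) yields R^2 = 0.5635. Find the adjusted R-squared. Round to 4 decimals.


Adjusted R^2 = 1 - (1 - R^2) * (n-1)/(n-p-1).
(1 - R^2) = 0.4365.
(n-1)/(n-p-1) = 33/29.
(1 - R^2) * (n-1) = 0.4365 * 33 = 14.4045.
Divide by (n-p-1): 14.4045 / 29 = 0.4967.
Adj R^2 = 1 - 0.4967 = 0.5033.

0.5033


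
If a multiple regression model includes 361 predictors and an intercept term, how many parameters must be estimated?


Total coefficients = number of predictors + 1 (for the intercept).
= 361 + 1 = 362.

362


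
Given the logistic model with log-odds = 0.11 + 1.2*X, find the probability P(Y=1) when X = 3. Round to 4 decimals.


Compute z = 0.11 + (1.2)(3) = 3.7100.
exp(-z) = 0.0245.
P = 1/(1 + 0.0245) = 0.9761.

0.9761


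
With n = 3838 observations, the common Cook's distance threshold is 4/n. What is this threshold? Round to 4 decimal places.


Cook's distance cutoff = 4/n = 4/3838.
= 0.0010.

0.0010


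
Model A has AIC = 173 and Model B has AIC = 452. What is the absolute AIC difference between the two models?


Absolute difference = |173 - 452| = 279.
The model with lower AIC (A) is preferred.

279


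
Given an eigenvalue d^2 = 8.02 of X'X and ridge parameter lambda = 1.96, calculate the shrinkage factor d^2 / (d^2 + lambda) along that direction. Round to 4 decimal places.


d^2 + lambda = 8.02 + 1.96 = 9.9800.
Shrinkage factor = 8.02/9.9800 = 0.8036.

0.8036


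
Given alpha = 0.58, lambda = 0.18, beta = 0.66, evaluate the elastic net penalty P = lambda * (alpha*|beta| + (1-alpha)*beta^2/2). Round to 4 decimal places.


Compute:
L1 = 0.58 * 0.66 = 0.3828.
L2 = 0.42 * 0.66^2 / 2 = 0.0915.
Penalty = 0.18 * (0.3828 + 0.0915) = 0.0854.

0.0854


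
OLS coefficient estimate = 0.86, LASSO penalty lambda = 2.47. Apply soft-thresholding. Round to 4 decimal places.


Absolute value: |0.86| = 0.86.
Compare to lambda = 2.47.
Since |beta| <= lambda, the coefficient is set to 0.

0.0000


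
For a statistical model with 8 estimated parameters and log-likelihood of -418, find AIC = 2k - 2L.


AIC = 2*8 - 2*(-418).
= 16 + 836 = 852.

852


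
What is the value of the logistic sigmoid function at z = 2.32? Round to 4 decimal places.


Compute exp(-2.3200) = 0.0983.
Sigmoid = 1 / (1 + 0.0983) = 1 / 1.0983 = 0.9105.

0.9105


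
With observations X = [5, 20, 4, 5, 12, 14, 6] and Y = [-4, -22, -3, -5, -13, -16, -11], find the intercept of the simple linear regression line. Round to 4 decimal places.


Compute b1 = -1.1164 from the OLS formula.
With xbar = 9.4286 and ybar = -10.5714, the intercept is:
b0 = -10.5714 - -1.1164 * 9.4286 = -0.0455.

-0.0455


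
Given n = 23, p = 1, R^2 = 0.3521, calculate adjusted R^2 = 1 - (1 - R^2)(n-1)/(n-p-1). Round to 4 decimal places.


Plug in: Adj R^2 = 1 - (1 - 0.3521) * 22/21.
= 1 - 0.6479 * 22/21
= 1 - 14.2538 / 21
= 1 - 0.6788 = 0.3212.

0.3212


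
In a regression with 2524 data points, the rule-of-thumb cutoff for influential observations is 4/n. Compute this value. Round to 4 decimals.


The threshold is 4/n.
4/2524 = 0.0016.

0.0016


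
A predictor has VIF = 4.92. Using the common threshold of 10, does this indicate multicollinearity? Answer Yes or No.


The threshold is 10.
VIF = 4.92 is < 10.
Multicollinearity indication: No.

No


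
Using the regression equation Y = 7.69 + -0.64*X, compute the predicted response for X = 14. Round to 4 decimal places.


Plug X = 14 into Y = 7.69 + -0.64*X:
Y = 7.69 + -8.9600 = -1.2700.

-1.2700


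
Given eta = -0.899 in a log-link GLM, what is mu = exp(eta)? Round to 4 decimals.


Apply the inverse link:
mu = e^-0.899 = 0.4070.

0.4070


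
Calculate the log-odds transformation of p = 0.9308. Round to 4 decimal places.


1 - p = 0.0692.
p/(1-p) = 13.4509.
logit = ln(13.4509) = 2.5990.

2.5990


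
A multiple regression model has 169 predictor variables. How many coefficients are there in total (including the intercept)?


Each predictor gets one coefficient, plus one intercept.
Total parameters = 169 + 1 = 170.

170


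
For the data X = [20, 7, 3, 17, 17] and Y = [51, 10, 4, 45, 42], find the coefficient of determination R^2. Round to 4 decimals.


Fit the OLS line: b0 = -7.1144, b1 = 2.9308.
SSres = 22.9622.
SStot = 1885.2000.
R^2 = 1 - 22.9622/1885.2000 = 0.9878.

0.9878


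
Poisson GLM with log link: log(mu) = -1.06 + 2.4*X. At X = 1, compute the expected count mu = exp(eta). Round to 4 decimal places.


Compute eta = -1.06 + 2.4 * 1 = 1.3400.
Apply inverse link: mu = e^1.3400 = 3.8190.

3.8190


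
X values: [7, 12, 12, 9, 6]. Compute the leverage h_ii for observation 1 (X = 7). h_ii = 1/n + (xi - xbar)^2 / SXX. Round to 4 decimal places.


Compute xbar = 9.2000 with n = 5 observations.
SXX = 30.8000.
Leverage = 1/5 + (7 - 9.2000)^2/30.8000 = 0.3571.

0.3571


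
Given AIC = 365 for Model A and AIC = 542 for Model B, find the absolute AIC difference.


|AIC_A - AIC_B| = |365 - 542| = 177.
Model A is preferred (lower AIC).

177


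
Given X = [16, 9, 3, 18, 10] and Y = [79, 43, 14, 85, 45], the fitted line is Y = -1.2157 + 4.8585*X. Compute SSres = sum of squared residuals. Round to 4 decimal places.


Predicted values from Y = -1.2157 + 4.8585*X.
Residuals: [2.4797, 0.4892, 0.6402, -1.2373, -2.3693].
SSres = 13.9426.

13.9426


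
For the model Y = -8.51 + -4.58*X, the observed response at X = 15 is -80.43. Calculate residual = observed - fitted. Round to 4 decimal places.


Predicted = -8.51 + -4.58 * 15 = -77.2100.
Residual = -80.43 - -77.2100 = -3.2200.

-3.2200


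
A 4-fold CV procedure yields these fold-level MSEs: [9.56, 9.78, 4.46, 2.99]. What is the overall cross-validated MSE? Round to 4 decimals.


Total MSE across folds = 26.7900.
CV-MSE = 26.7900/4 = 6.6975.

6.6975


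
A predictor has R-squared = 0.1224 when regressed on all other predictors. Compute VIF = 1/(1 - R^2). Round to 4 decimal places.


Denominator: 1 - 0.1224 = 0.8776.
VIF = 1 / 0.8776 = 1.1395.

1.1395


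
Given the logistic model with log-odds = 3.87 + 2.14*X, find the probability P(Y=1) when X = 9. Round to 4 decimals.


z = 3.87 + 2.14 * 9 = 23.1300.
Sigmoid: P = 1 / (1 + exp(-23.1300)) = 1.0000.

1.0000


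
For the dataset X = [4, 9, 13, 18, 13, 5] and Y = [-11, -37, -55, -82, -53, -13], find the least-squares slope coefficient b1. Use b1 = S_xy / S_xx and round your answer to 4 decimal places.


Calculate xbar = 10.3333, ybar = -41.8333.
S_xx = 143.3333, S_xy = -728.3333.
Using b1 = S_xy / S_xx = -728.3333 / 143.3333, we get b1 = -5.0814.

-5.0814


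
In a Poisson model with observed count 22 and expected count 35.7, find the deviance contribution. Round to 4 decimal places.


First: ln(22/35.7) = -0.484108.
Then: 22 * -0.484108 = -10.650376.
y - mu = 22 - 35.7 = -13.7.
D = 2(-10.650376 - -13.7) = 6.099248, which rounds to 6.0992.

6.0992


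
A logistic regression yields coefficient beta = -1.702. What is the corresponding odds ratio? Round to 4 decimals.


exp(-1.702) = 0.1823.
So the odds ratio is 0.1823.

0.1823


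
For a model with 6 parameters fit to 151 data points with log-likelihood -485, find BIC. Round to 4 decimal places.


k * ln(n) = 6 * ln(151) = 6 * 5.017280 = 30.103680.
-2 * loglik = -2 * (-485) = 970.
BIC = 30.103680 + 970 = 1000.103680, which rounds to 1000.1037.

1000.1037


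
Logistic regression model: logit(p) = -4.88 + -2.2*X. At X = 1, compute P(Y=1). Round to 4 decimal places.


Linear predictor: z = -4.88 + -2.2 * 1 = -7.0800.
P = 1/(1 + exp(7.0800)) = 1/(1 + 1187.9685) = 0.0008.

0.0008


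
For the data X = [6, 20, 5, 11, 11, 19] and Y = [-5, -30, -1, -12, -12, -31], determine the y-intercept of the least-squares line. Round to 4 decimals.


Compute b1 = -1.9800 from the OLS formula.
With xbar = 12.0000 and ybar = -15.1667, the intercept is:
b0 = -15.1667 - -1.9800 * 12.0000 = 8.5933.

8.5933


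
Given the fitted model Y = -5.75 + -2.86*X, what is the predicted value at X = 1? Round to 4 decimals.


Predicted value:
Y = -5.75 + (-2.86)(1) = -5.75 + -2.8600 = -8.6100.

-8.6100


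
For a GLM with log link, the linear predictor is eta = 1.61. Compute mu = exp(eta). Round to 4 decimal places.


Apply the inverse link:
mu = e^1.61 = 5.0028.

5.0028


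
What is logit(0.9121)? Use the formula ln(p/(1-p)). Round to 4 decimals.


Compute the odds: 0.9121/0.0879 = 10.3766.
Take the natural log: ln(10.3766) = 2.3395.

2.3395


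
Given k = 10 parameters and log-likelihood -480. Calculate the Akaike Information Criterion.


AIC = 2k - 2*loglik = 2(10) - 2(-480).
= 20 + 960 = 980.

980


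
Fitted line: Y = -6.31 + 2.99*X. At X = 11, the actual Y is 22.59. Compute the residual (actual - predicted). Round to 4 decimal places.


Predicted = -6.31 + 2.99 * 11 = 26.5800.
Residual = 22.59 - 26.5800 = -3.9900.

-3.9900


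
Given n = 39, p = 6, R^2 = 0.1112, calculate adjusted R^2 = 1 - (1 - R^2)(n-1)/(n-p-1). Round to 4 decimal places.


Using the formula:
(1 - 0.1112) = 0.8888.
Multiply by 38/32: 0.8888 * 38 = 33.7744, then 33.7744 / 32 = 1.0555.
Adj R^2 = 1 - 1.0555 = -0.0555.

-0.0555


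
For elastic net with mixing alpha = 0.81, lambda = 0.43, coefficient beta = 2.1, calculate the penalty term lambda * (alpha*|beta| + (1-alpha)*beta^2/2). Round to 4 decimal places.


alpha * |beta| = 0.81 * 2.1 = 1.7010.
(1-alpha) * beta^2/2 = 0.19 * 4.4100/2 = 0.4190.
Total = 0.43 * (1.7010 + 0.4190) = 0.9116.

0.9116


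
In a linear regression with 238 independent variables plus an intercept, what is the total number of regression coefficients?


Each predictor gets one coefficient, plus one intercept.
Total parameters = 238 + 1 = 239.

239


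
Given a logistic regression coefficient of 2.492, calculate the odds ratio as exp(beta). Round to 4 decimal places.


Odds ratio = exp(beta) = exp(2.492).
= 12.0854.

12.0854


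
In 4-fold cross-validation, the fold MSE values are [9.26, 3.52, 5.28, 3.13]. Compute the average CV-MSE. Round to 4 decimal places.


Sum of fold MSEs = 21.1900.
Average = 21.1900 / 4 = 5.2975.

5.2975


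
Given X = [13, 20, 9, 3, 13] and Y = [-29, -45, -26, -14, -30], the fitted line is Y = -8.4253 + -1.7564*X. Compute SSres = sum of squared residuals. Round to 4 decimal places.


Compute predicted values, then residuals = yi - yhat_i.
Residuals: [2.2585, -1.4467, -1.7671, -0.3055, 1.2585].
SSres = sum(residual^2) = 11.9936.

11.9936


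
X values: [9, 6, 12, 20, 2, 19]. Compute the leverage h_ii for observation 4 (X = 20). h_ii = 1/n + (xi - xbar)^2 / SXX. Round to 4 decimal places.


n = 6, xbar = 11.3333.
SXX = sum((xi - xbar)^2) = 255.3333.
h = 1/6 + (20 - 11.3333)^2 / 255.3333 = 0.4608.

0.4608


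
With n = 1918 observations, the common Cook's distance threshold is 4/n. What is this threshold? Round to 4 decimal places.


Cook's distance cutoff = 4/n = 4/1918.
= 0.0021.

0.0021


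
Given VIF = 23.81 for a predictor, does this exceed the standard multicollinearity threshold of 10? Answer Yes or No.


Check: VIF = 23.81 vs threshold = 10.
Since 23.81 >= 10, the answer is Yes.

Yes


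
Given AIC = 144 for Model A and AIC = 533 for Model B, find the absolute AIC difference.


Absolute difference = |144 - 533| = 389.
The model with lower AIC (A) is preferred.

389


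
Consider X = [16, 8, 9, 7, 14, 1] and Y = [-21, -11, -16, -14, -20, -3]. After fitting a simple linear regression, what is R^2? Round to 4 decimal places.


After computing the OLS fit (b0=-3.2672, b1=-1.1890):
SSres = 16.8961, SStot = 218.8333.
R^2 = 1 - 16.8961/218.8333 = 0.9228.

0.9228


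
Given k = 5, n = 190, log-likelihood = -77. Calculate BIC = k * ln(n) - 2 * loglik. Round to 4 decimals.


k * ln(n) = 5 * ln(190) = 5 * 5.247024 = 26.235120.
-2 * loglik = -2 * (-77) = 154.
BIC = 26.235120 + 154 = 180.235120, which rounds to 180.2351.

180.2351


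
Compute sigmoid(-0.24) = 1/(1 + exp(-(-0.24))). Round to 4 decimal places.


exp(0.2400) = 1.2712.
1 + exp(-z) = 2.2712.
sigmoid = 1/2.2712 = 0.4403.

0.4403


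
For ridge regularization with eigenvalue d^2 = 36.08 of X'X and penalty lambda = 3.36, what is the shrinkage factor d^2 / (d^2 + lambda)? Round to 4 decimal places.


Compute the denominator: 36.08 + 3.36 = 39.4400.
Shrinkage factor = 36.08 / 39.4400 = 0.9148.

0.9148


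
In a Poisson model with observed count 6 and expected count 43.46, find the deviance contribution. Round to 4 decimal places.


y/mu = 6/43.46 = 0.138058 (approx.), and ln(6/43.46) = -1.980082.
y * ln(y/mu) = 6 * -1.980082 = -11.880492.
y - mu = -37.46.
D = 2 * (-11.880492 - -37.46) = 51.159016, which rounds to 51.1590.

51.1590


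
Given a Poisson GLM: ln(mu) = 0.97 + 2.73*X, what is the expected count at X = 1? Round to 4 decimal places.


eta = 0.97 + 2.73 * 1 = 3.7000.
mu = exp(3.7000) = 40.4473.

40.4473


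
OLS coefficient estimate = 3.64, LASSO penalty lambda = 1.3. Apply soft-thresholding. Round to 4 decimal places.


Absolute value: |3.64| = 3.64.
Compare to lambda = 1.3.
Since |beta| > lambda, coefficient = sign(beta)*(|beta| - lambda) = 2.3400.

2.3400
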